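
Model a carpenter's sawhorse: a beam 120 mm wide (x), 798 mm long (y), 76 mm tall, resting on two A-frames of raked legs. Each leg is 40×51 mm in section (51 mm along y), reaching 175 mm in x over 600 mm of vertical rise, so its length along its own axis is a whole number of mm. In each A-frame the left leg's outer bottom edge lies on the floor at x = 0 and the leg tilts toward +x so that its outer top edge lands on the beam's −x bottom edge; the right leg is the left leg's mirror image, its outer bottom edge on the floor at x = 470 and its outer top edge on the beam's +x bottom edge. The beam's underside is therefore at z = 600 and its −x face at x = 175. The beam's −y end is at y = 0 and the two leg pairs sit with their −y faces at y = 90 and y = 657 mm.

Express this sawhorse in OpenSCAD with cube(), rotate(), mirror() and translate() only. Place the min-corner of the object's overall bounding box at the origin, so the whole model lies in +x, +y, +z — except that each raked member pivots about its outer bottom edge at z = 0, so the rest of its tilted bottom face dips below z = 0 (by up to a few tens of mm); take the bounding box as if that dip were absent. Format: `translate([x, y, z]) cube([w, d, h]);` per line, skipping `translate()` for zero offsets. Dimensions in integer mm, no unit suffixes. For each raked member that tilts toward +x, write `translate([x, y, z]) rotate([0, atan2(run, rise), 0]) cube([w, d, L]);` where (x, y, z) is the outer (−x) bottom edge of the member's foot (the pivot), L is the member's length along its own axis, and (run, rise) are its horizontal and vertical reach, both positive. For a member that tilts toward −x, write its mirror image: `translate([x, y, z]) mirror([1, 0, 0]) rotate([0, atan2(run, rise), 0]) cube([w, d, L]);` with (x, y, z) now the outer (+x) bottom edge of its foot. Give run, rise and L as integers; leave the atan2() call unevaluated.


translate([175, 0, 600]) cube([120, 798, 76]);
translate([0, 90, 0]) rotate([0, atan2(175, 600), 0]) cube([40, 51, 625]);
translate([470, 90, 0]) mirror([1, 0, 0]) rotate([0, atan2(175, 600), 0]) cube([40, 51, 625]);
translate([0, 657, 0]) rotate([0, atan2(175, 600), 0]) cube([40, 51, 625]);
translate([470, 657, 0]) mirror([1, 0, 0]) rotate([0, atan2(175, 600), 0]) cube([40, 51, 625]);


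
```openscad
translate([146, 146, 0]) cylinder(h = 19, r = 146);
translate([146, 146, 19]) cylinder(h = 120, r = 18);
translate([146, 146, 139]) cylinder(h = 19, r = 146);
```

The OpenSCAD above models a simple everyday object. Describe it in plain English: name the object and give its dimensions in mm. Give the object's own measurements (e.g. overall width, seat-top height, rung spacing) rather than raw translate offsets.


A spool: two coaxial disc flanges of radius 146 mm and thickness 19 mm, joined by a core cylinder of radius 18 mm and height 120 mm. The lower flange rests on z = 0 and the three cylinders share a vertical axis.


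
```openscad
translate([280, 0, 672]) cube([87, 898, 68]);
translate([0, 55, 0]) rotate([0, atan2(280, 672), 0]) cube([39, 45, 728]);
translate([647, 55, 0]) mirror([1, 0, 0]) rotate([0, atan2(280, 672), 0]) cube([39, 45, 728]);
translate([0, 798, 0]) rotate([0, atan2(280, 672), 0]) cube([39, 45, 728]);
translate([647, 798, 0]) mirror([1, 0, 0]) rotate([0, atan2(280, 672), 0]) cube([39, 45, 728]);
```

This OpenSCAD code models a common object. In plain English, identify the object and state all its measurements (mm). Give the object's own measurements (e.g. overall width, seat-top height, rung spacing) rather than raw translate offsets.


A sawhorse. A 87×898×68 mm beam (x, y, z) sits on two A-frame leg pairs. Each pair is two raked legs of 39×45 mm section (45 mm along y) splaying symmetrically in x. Each leg rises 672 mm vertically over 280 mm of horizontal reach and is 728 mm long along its own axis. Every leg's outer bottom edge rests on the floor and its outer top edge meets a bottom edge of the beam — the left legs (tilting toward +x) meet the beam's −x bottom edge, the right legs (their mirror images, tilting toward −x) meet its +x bottom edge — so the leg tops tuck under the beam, the beam's underside is 672 mm above the floor, and the feet are 647 mm apart outside-to-outside with the beam centred between them. The two leg pairs are set in 55 mm from either end of the beam.


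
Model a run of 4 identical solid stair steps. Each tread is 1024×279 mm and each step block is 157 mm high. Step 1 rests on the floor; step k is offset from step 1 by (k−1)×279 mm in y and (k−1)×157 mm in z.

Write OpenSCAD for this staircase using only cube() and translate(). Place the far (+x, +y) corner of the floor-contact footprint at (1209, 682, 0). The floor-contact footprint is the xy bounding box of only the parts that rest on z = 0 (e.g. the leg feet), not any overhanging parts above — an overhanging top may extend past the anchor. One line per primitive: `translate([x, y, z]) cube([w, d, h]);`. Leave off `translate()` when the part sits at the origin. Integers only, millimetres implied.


translate([185, 403, 0]) cube([1024, 279, 157]);
translate([185, 682, 157]) cube([1024, 279, 157]);
translate([185, 961, 314]) cube([1024, 279, 157]);
translate([185, 1240, 471]) cube([1024, 279, 157]);


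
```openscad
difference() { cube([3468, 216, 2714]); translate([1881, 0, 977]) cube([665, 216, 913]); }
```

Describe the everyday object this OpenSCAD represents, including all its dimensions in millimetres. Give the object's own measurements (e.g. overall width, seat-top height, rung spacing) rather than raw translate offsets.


A wall 3468 mm long (x), 216 mm thick (y), 2714 mm tall, with a rectangular window opening cut through it. The opening is 665 mm wide and 913 mm tall; its sill is at z = 977 mm and its near (−x) edge is 1881 mm from the wall's −x end. The opening passes through the full wall thickness.


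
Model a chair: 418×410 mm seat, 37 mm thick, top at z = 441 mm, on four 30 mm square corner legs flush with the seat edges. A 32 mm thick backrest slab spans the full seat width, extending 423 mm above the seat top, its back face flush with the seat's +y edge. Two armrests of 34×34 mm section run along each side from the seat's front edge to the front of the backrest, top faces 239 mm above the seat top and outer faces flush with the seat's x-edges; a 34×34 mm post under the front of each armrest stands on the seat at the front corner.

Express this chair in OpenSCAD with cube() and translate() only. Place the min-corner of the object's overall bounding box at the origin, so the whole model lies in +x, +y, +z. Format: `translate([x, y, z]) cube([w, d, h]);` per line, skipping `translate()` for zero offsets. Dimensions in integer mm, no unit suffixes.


translate([0, 0, 404]) cube([418, 410, 37]);
cube([30, 30, 404]);
translate([388, 0, 0]) cube([30, 30, 404]);
translate([0, 380, 0]) cube([30, 30, 404]);
translate([388, 380, 0]) cube([30, 30, 404]);
translate([0, 378, 441]) cube([418, 32, 423]);
translate([0, 0, 646]) cube([34, 378, 34]);
translate([384, 0, 646]) cube([34, 378, 34]);
translate([0, 0, 441]) cube([34, 34, 205]);
translate([384, 0, 441]) cube([34, 34, 205]);


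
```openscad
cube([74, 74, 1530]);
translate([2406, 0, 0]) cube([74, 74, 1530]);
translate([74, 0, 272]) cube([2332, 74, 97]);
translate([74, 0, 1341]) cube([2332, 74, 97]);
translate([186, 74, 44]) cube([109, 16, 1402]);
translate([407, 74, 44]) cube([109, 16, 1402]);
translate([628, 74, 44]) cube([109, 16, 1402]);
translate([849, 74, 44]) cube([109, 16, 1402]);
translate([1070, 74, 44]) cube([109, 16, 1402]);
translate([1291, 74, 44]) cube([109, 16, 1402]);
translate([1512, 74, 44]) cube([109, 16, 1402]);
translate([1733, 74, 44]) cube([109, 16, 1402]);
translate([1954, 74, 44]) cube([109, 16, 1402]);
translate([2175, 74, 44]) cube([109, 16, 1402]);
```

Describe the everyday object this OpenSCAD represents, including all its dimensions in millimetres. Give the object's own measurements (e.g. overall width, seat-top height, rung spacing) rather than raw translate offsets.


A fence section. Two 74×74 mm posts, 1530 mm tall, stand on the floor with a clear span of 2332 mm between their inner faces. Two horizontal rails of 74×97 mm section span the gap between the posts with their undersides at z = 272 mm and z = 1341 mm, flush with the posts' −y face. 10 pickets, each 109 mm wide, 16 mm thick and 1402 mm tall, are fixed to the +y face of the rails with their bottoms at z = 44 mm, spaced across the span with a 112 mm gap after the −x post and between neighbouring pickets, with 122 mm left before the +x post.


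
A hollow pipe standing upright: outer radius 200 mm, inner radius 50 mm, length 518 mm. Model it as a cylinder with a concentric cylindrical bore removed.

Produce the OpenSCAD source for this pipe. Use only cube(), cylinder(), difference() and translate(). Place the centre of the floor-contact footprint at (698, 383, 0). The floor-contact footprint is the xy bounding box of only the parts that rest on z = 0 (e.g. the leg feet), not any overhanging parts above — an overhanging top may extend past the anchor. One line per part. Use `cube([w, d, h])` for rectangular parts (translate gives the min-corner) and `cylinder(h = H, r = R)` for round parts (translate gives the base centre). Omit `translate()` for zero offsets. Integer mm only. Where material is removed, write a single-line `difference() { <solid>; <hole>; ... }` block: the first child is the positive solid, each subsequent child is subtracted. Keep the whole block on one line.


difference() { translate([698, 383, 0]) cylinder(h = 518, r = 200); translate([698, 383, 0]) cylinder(h = 518, r = 50); }


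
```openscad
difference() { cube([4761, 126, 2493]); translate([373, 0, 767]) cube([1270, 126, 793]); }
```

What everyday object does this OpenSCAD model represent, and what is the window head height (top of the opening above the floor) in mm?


A wall with a window opening. The window head height is 1560 mm.

A wall with a rectangular opening subtracted — a window. Sill at z = 767, opening 793 mm tall, so the head is at 767 + 793 = 1560 mm.


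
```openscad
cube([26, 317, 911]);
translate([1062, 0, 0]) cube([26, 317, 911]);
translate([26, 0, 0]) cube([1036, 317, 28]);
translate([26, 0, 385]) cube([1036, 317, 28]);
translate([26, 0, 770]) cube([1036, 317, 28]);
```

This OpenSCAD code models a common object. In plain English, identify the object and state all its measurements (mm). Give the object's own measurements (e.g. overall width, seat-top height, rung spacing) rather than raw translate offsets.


An open bookshelf. Two side panels, each 26 mm thick, 317 mm deep and 911 mm tall, stand 1088 mm apart (outside-to-outside). Between them sit 3 shelves, each 28 mm thick and 317 mm deep, spanning the full gap between the sides. The bottom shelf rests on the floor (its underside at z = 0) and the clear gap between one shelf's top and the next shelf's underside is 357 mm.


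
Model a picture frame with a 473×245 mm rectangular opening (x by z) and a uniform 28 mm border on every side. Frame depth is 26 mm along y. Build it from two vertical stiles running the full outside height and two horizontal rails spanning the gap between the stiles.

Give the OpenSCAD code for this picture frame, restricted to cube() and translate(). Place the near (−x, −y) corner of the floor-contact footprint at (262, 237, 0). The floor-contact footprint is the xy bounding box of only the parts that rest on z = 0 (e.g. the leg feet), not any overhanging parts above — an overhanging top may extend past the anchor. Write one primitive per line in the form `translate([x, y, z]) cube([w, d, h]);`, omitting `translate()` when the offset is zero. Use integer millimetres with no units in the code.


translate([262, 237, 0]) cube([28, 26, 301]);
translate([763, 237, 0]) cube([28, 26, 301]);
translate([290, 237, 0]) cube([473, 26, 28]);
translate([290, 237, 273]) cube([473, 26, 28]);


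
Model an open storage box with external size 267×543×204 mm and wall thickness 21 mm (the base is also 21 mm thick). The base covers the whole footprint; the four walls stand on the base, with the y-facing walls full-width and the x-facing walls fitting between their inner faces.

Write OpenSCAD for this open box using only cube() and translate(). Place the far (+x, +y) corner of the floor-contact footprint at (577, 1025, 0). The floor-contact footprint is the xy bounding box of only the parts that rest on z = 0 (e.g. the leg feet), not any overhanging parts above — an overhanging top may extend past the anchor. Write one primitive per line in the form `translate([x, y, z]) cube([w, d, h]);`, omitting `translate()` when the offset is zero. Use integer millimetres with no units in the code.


translate([310, 482, 0]) cube([267, 543, 21]);
translate([310, 482, 21]) cube([267, 21, 183]);
translate([310, 1004, 21]) cube([267, 21, 183]);
translate([310, 503, 21]) cube([21, 501, 183]);
translate([556, 503, 21]) cube([21, 501, 183]);


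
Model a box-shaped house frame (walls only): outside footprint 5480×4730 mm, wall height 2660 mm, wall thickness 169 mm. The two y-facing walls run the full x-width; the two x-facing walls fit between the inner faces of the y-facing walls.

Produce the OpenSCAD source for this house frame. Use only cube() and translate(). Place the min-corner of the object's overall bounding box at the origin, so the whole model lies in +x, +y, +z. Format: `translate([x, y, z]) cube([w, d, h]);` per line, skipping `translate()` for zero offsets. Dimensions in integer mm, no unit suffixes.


cube([5480, 169, 2660]);
translate([0, 4561, 0]) cube([5480, 169, 2660]);
translate([0, 169, 0]) cube([169, 4392, 2660]);
translate([5311, 169, 0]) cube([169, 4392, 2660]);


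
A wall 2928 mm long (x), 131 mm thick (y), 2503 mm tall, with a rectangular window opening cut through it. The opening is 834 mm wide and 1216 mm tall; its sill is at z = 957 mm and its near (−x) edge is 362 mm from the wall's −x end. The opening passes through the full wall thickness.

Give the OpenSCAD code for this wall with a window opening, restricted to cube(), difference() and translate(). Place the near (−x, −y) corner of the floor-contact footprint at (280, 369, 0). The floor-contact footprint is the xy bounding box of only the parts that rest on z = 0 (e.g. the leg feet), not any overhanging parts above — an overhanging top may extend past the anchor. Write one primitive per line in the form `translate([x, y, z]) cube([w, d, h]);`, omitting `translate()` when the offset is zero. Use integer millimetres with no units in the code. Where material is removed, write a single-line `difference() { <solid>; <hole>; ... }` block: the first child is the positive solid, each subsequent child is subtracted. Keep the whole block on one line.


difference() { translate([280, 369, 0]) cube([2928, 131, 2503]); translate([642, 369, 957]) cube([834, 131, 1216]); }


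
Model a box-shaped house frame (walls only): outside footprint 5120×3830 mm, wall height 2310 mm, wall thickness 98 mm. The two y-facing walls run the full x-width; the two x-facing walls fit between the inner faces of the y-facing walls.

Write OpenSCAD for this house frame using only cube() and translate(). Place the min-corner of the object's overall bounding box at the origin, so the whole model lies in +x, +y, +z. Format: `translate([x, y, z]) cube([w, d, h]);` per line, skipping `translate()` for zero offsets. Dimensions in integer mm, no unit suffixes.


cube([5120, 98, 2310]);
translate([0, 3732, 0]) cube([5120, 98, 2310]);
translate([0, 98, 0]) cube([98, 3634, 2310]);
translate([5022, 98, 0]) cube([98, 3634, 2310]);


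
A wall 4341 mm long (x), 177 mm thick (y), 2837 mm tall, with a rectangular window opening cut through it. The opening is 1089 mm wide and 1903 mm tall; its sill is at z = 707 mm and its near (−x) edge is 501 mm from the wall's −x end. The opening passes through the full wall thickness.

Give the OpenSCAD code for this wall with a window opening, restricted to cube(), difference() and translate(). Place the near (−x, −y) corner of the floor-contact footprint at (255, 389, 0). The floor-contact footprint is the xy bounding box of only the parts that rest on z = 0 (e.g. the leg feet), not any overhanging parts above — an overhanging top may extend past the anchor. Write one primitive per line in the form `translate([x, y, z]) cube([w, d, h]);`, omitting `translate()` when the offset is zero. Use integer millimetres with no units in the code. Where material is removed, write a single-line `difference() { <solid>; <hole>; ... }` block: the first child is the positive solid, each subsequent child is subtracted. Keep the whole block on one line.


difference() { translate([255, 389, 0]) cube([4341, 177, 2837]); translate([756, 389, 707]) cube([1089, 177, 1903]); }


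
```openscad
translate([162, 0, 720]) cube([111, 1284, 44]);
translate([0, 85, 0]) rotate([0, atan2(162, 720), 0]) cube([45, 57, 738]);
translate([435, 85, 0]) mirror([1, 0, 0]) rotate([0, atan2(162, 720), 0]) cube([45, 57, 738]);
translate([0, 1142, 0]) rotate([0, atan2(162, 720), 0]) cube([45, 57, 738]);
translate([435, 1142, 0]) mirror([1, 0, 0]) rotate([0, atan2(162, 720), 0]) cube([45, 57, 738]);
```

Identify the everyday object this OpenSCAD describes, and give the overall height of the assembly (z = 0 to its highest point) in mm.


A sawhorse. The overall height is 764 mm.

A beam across two mirrored pairs of raked legs — a sawhorse. The beam's underside is at z = 720 (matching the legs' vertical rise in atan2(162, 720)) and the beam is 44 mm tall, so its top is at 720 + 44 = 764 mm. The raked legs top out at the beam's underside, so that is the highest point.


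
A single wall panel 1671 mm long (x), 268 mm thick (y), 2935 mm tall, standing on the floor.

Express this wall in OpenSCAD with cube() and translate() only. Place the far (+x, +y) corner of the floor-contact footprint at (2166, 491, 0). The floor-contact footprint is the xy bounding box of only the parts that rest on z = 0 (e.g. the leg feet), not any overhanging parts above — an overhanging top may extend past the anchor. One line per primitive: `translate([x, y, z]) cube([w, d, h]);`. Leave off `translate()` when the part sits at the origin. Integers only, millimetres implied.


translate([495, 223, 0]) cube([1671, 268, 2935]);


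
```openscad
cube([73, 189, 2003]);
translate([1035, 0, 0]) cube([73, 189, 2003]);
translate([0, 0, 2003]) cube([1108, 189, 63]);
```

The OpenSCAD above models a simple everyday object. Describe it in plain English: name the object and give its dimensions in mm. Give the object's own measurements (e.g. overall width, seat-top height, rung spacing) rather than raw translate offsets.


A door frame. The clear opening is 962 mm wide and 2003 mm high. Two 73 mm wide jambs, 189 mm deep, stand either side of the opening from the floor to the top of the opening. A 63 mm thick head sits across the top of both jambs, spanning the full outside width of the frame.


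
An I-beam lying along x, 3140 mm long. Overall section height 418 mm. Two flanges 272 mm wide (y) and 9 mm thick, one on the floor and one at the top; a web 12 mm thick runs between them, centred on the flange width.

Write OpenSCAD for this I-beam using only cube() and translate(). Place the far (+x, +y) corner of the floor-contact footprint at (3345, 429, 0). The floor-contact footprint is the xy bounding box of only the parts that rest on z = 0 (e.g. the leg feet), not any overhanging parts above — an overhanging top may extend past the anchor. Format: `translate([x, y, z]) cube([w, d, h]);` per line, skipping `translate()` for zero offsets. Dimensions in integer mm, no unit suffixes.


translate([205, 157, 0]) cube([3140, 272, 9]);
translate([205, 287, 9]) cube([3140, 12, 400]);
translate([205, 157, 409]) cube([3140, 272, 9]);


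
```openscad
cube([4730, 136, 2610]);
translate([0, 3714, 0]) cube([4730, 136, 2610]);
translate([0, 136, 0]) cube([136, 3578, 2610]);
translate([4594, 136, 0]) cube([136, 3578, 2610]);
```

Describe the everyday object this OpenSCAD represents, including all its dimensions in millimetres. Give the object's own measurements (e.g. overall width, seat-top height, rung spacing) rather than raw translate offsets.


The wall frame of a small rectangular building: four walls, each 2610 mm tall and 136 mm thick, enclosing a footprint 4730 mm (x) by 3850 mm (y) outside-to-outside, with no floor or roof. The front and back walls (the −y and +y sides) span the full width; the two side walls fit between them.


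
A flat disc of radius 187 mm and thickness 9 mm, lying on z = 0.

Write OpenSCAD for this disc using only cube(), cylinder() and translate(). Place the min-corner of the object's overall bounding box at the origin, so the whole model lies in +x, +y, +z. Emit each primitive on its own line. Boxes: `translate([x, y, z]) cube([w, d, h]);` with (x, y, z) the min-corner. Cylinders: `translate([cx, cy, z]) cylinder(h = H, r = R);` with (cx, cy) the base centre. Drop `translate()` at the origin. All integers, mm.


translate([187, 187, 0]) cylinder(h = 9, r = 187);


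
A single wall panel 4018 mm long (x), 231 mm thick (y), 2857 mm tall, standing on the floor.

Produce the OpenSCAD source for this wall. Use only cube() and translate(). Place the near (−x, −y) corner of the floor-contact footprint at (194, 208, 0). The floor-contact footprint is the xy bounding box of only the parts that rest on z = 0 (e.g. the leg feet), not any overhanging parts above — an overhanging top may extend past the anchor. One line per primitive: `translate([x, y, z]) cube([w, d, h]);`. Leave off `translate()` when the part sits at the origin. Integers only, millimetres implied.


translate([194, 208, 0]) cube([4018, 231, 2857]);


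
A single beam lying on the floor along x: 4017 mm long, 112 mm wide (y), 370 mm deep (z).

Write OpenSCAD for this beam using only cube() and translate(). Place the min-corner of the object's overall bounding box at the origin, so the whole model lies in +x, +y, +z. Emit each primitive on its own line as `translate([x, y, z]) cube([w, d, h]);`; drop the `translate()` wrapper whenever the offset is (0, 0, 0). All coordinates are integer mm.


cube([4017, 112, 370]);


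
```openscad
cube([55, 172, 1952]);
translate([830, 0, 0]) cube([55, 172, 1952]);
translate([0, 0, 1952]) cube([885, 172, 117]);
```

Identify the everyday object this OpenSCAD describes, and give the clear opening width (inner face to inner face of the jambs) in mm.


A door frame. The clear opening width is 775 mm.

Two 1952 mm tall posts with a header on top — a door frame. The left jamb is 55 mm wide at x = 0; the right jamb starts at x = 830. The clear opening is 830 − 55 = 775 mm.


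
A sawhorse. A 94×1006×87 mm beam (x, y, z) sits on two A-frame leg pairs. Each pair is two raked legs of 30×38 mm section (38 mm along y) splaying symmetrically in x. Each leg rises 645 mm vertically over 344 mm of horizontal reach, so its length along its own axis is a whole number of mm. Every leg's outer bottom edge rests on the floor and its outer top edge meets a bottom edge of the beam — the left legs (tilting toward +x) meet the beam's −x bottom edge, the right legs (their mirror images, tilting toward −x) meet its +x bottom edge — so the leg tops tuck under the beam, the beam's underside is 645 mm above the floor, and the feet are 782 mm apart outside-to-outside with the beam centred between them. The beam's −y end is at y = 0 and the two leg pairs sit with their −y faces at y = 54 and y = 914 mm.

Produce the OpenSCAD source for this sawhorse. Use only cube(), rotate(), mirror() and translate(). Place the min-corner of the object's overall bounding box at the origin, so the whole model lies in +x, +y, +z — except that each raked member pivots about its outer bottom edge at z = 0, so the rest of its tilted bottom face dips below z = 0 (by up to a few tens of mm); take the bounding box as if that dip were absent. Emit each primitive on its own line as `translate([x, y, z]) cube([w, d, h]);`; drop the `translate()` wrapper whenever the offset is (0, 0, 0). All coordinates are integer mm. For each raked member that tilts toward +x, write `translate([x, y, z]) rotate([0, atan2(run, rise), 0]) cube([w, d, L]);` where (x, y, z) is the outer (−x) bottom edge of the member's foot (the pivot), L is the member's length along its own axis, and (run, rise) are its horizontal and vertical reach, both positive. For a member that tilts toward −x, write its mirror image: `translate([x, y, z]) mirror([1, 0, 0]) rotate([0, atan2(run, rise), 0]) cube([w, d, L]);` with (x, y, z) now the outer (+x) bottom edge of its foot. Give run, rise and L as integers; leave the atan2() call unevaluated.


translate([344, 0, 645]) cube([94, 1006, 87]);
translate([0, 54, 0]) rotate([0, atan2(344, 645), 0]) cube([30, 38, 731]);
translate([782, 54, 0]) mirror([1, 0, 0]) rotate([0, atan2(344, 645), 0]) cube([30, 38, 731]);
translate([0, 914, 0]) rotate([0, atan2(344, 645), 0]) cube([30, 38, 731]);
translate([782, 914, 0]) mirror([1, 0, 0]) rotate([0, atan2(344, 645), 0]) cube([30, 38, 731]);


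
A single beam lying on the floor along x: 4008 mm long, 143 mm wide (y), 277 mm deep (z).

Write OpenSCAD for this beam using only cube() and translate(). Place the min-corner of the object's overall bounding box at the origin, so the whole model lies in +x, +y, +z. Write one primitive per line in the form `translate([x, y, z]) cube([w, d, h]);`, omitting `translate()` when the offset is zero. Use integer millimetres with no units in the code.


cube([4008, 143, 277]);


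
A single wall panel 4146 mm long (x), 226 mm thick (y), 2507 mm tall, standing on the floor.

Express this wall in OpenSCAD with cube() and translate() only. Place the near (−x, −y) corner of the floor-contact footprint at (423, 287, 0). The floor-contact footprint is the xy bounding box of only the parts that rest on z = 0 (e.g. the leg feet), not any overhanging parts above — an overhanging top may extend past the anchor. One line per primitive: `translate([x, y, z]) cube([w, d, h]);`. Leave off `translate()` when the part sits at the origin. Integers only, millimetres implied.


translate([423, 287, 0]) cube([4146, 226, 2507]);


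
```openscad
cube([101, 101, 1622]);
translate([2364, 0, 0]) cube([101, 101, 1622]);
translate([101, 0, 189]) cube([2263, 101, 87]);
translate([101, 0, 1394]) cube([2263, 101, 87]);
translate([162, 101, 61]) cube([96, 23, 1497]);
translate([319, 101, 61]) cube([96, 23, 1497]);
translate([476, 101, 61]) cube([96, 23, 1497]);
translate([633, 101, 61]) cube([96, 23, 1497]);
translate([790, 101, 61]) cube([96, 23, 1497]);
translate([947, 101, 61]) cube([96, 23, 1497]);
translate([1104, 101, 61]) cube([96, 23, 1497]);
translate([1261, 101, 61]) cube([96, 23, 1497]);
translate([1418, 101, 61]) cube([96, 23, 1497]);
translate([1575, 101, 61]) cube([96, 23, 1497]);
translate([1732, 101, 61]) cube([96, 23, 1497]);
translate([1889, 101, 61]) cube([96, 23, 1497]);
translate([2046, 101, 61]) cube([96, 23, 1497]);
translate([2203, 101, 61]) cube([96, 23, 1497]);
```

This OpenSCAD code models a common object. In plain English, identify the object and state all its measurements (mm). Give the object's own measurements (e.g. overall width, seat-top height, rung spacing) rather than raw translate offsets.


A fence section. Two 101×101 mm posts, 1622 mm tall, stand on the floor with a clear span of 2263 mm between their inner faces. Two horizontal rails of 101×87 mm section span the gap between the posts with their undersides at z = 189 mm and z = 1394 mm, flush with the posts' −y face. 14 pickets, each 96 mm wide, 23 mm thick and 1497 mm tall, are fixed to the +y face of the rails with their bottoms at z = 61 mm, spaced across the span with a 61 mm gap after the −x post and between neighbouring pickets, with 65 mm left before the +x post.


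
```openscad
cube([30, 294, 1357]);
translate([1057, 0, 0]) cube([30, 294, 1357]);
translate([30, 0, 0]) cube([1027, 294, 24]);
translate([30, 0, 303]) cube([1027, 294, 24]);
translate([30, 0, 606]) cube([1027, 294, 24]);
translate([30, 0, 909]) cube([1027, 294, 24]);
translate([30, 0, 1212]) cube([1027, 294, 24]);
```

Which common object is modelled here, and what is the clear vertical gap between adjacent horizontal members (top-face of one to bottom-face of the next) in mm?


A bookshelf. The clear shelf gap is 279 mm.

Two tall side panels with 5 horizontal boards between them — a bookshelf. The first two shelf undersides are at z = 0 and z = 303; with shelf thickness 24, the clear gap is 303 − 0 − 24 = 279 mm.


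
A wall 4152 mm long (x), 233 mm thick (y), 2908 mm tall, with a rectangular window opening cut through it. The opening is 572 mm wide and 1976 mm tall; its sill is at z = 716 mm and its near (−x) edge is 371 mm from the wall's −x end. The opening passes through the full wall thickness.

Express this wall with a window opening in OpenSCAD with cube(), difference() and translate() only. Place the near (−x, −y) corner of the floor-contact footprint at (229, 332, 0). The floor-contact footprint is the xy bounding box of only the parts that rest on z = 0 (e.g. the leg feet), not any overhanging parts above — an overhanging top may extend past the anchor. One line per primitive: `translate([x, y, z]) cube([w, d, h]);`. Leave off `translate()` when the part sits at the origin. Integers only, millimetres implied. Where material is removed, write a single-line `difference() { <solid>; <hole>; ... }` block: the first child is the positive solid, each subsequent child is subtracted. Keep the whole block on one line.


difference() { translate([229, 332, 0]) cube([4152, 233, 2908]); translate([600, 332, 716]) cube([572, 233, 1976]); }


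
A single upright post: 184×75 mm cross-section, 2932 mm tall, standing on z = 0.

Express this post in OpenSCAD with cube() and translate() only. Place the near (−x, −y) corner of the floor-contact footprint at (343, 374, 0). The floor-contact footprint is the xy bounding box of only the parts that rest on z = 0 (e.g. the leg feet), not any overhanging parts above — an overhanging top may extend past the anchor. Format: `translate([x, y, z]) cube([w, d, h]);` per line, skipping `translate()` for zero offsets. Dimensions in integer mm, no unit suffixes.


translate([343, 374, 0]) cube([184, 75, 2932]);


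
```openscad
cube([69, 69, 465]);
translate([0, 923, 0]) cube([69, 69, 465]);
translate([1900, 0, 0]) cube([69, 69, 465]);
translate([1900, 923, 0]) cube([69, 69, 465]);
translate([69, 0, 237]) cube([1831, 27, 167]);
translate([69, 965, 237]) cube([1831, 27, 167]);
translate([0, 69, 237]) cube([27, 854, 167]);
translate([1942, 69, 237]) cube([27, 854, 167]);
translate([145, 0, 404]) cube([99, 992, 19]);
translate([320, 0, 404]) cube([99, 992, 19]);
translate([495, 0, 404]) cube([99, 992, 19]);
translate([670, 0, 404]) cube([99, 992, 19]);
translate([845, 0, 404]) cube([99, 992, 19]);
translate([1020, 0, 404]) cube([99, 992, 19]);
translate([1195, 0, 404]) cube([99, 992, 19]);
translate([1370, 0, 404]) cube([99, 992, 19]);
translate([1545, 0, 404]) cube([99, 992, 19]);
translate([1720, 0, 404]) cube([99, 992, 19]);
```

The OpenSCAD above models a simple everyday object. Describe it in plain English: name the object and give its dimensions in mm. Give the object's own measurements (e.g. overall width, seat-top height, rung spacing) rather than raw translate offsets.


A bed frame 1969 mm long (x) by 992 mm wide (y). Four 69×69 mm corner posts, 465 mm tall, at the corners of the footprint. Four rails of 27 mm thickness and 167 mm height run between adjacent posts with their undersides at z = 237 mm, their outer faces flush with the outside of the frame (the two x-running rails run between the posts' inner faces; the two y-running rails run between the posts' inner faces). 10 slats, each 99 mm wide (x) and 19 mm thick, lie across the top of the two x-running rails, running the full 992 mm width of the frame in y; along x they sit between the end posts with a 76 mm gap after the −x posts and between neighbouring slats, leaving 81 mm before the +x posts.


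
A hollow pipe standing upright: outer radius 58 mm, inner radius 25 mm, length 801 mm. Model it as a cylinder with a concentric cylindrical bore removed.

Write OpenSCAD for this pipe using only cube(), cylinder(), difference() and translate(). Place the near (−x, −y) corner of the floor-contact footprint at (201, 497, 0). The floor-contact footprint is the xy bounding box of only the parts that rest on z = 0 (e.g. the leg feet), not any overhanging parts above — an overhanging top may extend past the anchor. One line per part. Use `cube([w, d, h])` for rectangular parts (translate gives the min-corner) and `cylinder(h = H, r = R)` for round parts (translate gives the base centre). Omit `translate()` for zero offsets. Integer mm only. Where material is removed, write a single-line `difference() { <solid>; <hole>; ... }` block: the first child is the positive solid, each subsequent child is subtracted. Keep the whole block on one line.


difference() { translate([259, 555, 0]) cylinder(h = 801, r = 58); translate([259, 555, 0]) cylinder(h = 801, r = 25); }


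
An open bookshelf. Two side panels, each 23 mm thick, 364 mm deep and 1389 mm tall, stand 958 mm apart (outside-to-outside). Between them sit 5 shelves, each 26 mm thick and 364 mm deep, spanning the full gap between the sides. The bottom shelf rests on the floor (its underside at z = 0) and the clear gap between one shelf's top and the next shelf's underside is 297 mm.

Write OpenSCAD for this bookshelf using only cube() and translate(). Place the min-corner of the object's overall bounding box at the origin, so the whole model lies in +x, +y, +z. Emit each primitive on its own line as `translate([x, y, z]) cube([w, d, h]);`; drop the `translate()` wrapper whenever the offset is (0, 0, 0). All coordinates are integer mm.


cube([23, 364, 1389]);
translate([935, 0, 0]) cube([23, 364, 1389]);
translate([23, 0, 0]) cube([912, 364, 26]);
translate([23, 0, 323]) cube([912, 364, 26]);
translate([23, 0, 646]) cube([912, 364, 26]);
translate([23, 0, 969]) cube([912, 364, 26]);
translate([23, 0, 1292]) cube([912, 364, 26]);


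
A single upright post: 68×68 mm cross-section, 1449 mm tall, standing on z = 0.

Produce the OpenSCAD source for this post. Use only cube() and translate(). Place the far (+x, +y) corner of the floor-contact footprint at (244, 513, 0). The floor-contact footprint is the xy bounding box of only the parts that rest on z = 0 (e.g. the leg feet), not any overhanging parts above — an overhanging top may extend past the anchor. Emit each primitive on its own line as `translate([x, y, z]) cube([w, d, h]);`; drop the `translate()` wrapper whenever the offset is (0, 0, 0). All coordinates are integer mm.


translate([176, 445, 0]) cube([68, 68, 1449]);


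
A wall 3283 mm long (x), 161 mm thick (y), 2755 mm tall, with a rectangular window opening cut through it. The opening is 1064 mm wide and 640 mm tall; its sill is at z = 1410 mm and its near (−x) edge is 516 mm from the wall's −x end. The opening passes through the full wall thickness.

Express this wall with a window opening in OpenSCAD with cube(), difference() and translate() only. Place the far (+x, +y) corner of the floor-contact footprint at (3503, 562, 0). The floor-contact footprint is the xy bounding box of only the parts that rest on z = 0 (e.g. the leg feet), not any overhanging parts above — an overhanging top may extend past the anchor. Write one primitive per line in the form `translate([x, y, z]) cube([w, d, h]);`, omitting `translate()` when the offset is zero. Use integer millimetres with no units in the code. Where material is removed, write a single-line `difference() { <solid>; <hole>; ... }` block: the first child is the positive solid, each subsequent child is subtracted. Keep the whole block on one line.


difference() { translate([220, 401, 0]) cube([3283, 161, 2755]); translate([736, 401, 1410]) cube([1064, 161, 640]); }


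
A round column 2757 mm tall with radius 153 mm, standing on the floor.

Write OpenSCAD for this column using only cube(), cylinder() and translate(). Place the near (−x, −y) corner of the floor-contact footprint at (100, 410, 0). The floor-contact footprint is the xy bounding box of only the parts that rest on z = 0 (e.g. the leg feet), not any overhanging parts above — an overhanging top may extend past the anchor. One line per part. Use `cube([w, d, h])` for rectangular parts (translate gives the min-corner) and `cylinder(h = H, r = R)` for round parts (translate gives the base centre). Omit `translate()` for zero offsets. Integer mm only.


translate([253, 563, 0]) cylinder(h = 2757, r = 153);


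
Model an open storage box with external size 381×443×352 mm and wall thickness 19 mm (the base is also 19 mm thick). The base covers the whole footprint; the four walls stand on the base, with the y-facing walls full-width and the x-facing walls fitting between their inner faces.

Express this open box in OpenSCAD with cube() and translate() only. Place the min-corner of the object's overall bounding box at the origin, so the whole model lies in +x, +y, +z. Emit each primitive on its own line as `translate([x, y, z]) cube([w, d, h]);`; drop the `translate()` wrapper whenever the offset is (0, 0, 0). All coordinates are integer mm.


cube([381, 443, 19]);
translate([0, 0, 19]) cube([381, 19, 333]);
translate([0, 424, 19]) cube([381, 19, 333]);
translate([0, 19, 19]) cube([19, 405, 333]);
translate([362, 19, 19]) cube([19, 405, 333]);


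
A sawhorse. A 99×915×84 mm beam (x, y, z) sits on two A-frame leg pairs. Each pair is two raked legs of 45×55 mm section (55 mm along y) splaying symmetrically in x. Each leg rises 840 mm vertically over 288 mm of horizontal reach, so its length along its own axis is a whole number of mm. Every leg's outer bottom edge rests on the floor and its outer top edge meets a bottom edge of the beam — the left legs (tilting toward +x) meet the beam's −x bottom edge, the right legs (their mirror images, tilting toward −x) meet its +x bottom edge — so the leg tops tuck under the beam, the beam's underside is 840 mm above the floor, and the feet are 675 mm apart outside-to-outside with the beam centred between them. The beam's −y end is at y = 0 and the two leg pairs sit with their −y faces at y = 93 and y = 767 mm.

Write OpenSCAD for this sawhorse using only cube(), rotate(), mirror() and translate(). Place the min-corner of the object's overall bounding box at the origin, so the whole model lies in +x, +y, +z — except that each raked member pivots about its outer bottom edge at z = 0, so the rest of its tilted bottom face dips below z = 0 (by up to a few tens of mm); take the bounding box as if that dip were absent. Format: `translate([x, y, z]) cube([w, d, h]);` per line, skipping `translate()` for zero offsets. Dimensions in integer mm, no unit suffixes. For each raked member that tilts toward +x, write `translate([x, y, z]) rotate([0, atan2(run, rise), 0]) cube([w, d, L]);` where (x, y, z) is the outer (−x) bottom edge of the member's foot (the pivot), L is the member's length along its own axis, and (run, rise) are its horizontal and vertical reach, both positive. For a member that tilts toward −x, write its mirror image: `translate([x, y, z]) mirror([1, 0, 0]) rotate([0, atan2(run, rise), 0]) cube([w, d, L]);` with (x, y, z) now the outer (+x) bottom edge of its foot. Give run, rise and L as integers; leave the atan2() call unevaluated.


translate([288, 0, 840]) cube([99, 915, 84]);
translate([0, 93, 0]) rotate([0, atan2(288, 840), 0]) cube([45, 55, 888]);
translate([675, 93, 0]) mirror([1, 0, 0]) rotate([0, atan2(288, 840), 0]) cube([45, 55, 888]);
translate([0, 767, 0]) rotate([0, atan2(288, 840), 0]) cube([45, 55, 888]);
translate([675, 767, 0]) mirror([1, 0, 0]) rotate([0, atan2(288, 840), 0]) cube([45, 55, 888]);


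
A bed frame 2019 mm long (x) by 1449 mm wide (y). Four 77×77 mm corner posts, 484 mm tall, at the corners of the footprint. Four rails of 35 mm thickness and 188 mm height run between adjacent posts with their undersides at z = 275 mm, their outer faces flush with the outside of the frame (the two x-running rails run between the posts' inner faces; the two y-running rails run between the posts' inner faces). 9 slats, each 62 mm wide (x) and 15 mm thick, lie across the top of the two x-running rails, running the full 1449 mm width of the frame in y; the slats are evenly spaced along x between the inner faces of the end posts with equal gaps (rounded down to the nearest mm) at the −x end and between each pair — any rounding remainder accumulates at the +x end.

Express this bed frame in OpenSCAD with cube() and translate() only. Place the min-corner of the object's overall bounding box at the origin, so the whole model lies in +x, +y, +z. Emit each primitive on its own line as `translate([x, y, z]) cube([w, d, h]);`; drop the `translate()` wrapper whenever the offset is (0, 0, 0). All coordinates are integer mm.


// slat z = rail_z + rail_h = 275 + 188 = 463
// slat gap = ⌊(1865 − 9·62) / 10⌋ = 130
cube([77, 77, 484]);
translate([0, 1372, 0]) cube([77, 77, 484]);
translate([1942, 0, 0]) cube([77, 77, 484]);
translate([1942, 1372, 0]) cube([77, 77, 484]);
translate([77, 0, 275]) cube([1865, 35, 188]);
translate([77, 1414, 275]) cube([1865, 35, 188]);
translate([0, 77, 275]) cube([35, 1295, 188]);
translate([1984, 77, 275]) cube([35, 1295, 188]);
translate([207, 0, 463]) cube([62, 1449, 15]);
translate([399, 0, 463]) cube([62, 1449, 15]);
translate([591, 0, 463]) cube([62, 1449, 15]);
translate([783, 0, 463]) cube([62, 1449, 15]);
translate([975, 0, 463]) cube([62, 1449, 15]);
translate([1167, 0, 463]) cube([62, 1449, 15]);
translate([1359, 0, 463]) cube([62, 1449, 15]);
translate([1551, 0, 463]) cube([62, 1449, 15]);
translate([1743, 0, 463]) cube([62, 1449, 15]);
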